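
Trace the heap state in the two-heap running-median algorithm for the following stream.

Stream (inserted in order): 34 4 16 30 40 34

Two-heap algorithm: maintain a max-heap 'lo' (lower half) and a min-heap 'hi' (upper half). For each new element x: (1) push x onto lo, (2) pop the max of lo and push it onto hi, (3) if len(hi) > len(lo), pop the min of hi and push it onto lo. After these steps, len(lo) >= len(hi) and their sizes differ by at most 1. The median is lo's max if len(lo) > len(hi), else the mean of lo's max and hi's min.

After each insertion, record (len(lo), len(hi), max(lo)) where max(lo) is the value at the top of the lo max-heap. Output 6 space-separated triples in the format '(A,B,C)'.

Step 1: insert 34 -> lo=[34] hi=[] -> (len(lo)=1, len(hi)=0, max(lo)=34)
Step 2: insert 4 -> lo=[4] hi=[34] -> (len(lo)=1, len(hi)=1, max(lo)=4)
Step 3: insert 16 -> lo=[4, 16] hi=[34] -> (len(lo)=2, len(hi)=1, max(lo)=16)
Step 4: insert 30 -> lo=[4, 16] hi=[30, 34] -> (len(lo)=2, len(hi)=2, max(lo)=16)
Step 5: insert 40 -> lo=[4, 16, 30] hi=[34, 40] -> (len(lo)=3, len(hi)=2, max(lo)=30)
Step 6: insert 34 -> lo=[4, 16, 30] hi=[34, 34, 40] -> (len(lo)=3, len(hi)=3, max(lo)=30)

Answer: (1,0,34) (1,1,4) (2,1,16) (2,2,16) (3,2,30) (3,3,30)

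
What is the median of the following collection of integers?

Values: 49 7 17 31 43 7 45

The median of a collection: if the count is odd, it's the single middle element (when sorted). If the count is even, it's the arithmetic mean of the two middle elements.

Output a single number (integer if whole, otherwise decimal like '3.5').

Answer: 31

Derivation:
Step 1: insert 49 -> lo=[49] (size 1, max 49) hi=[] (size 0) -> median=49
Step 2: insert 7 -> lo=[7] (size 1, max 7) hi=[49] (size 1, min 49) -> median=28
Step 3: insert 17 -> lo=[7, 17] (size 2, max 17) hi=[49] (size 1, min 49) -> median=17
Step 4: insert 31 -> lo=[7, 17] (size 2, max 17) hi=[31, 49] (size 2, min 31) -> median=24
Step 5: insert 43 -> lo=[7, 17, 31] (size 3, max 31) hi=[43, 49] (size 2, min 43) -> median=31
Step 6: insert 7 -> lo=[7, 7, 17] (size 3, max 17) hi=[31, 43, 49] (size 3, min 31) -> median=24
Step 7: insert 45 -> lo=[7, 7, 17, 31] (size 4, max 31) hi=[43, 45, 49] (size 3, min 43) -> median=31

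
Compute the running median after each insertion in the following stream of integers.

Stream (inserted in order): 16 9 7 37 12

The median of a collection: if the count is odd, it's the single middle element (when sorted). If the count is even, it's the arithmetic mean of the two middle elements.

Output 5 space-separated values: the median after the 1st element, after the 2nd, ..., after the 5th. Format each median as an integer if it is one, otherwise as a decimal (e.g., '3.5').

Answer: 16 12.5 9 12.5 12

Derivation:
Step 1: insert 16 -> lo=[16] (size 1, max 16) hi=[] (size 0) -> median=16
Step 2: insert 9 -> lo=[9] (size 1, max 9) hi=[16] (size 1, min 16) -> median=12.5
Step 3: insert 7 -> lo=[7, 9] (size 2, max 9) hi=[16] (size 1, min 16) -> median=9
Step 4: insert 37 -> lo=[7, 9] (size 2, max 9) hi=[16, 37] (size 2, min 16) -> median=12.5
Step 5: insert 12 -> lo=[7, 9, 12] (size 3, max 12) hi=[16, 37] (size 2, min 16) -> median=12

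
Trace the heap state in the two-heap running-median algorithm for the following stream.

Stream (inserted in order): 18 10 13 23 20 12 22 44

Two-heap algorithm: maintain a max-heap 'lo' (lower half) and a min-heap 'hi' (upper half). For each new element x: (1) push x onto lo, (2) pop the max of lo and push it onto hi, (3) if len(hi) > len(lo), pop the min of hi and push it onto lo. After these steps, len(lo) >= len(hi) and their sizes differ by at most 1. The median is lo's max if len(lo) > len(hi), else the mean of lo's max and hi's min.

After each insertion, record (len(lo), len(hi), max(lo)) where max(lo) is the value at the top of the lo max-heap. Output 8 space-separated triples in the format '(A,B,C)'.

Step 1: insert 18 -> lo=[18] hi=[] -> (len(lo)=1, len(hi)=0, max(lo)=18)
Step 2: insert 10 -> lo=[10] hi=[18] -> (len(lo)=1, len(hi)=1, max(lo)=10)
Step 3: insert 13 -> lo=[10, 13] hi=[18] -> (len(lo)=2, len(hi)=1, max(lo)=13)
Step 4: insert 23 -> lo=[10, 13] hi=[18, 23] -> (len(lo)=2, len(hi)=2, max(lo)=13)
Step 5: insert 20 -> lo=[10, 13, 18] hi=[20, 23] -> (len(lo)=3, len(hi)=2, max(lo)=18)
Step 6: insert 12 -> lo=[10, 12, 13] hi=[18, 20, 23] -> (len(lo)=3, len(hi)=3, max(lo)=13)
Step 7: insert 22 -> lo=[10, 12, 13, 18] hi=[20, 22, 23] -> (len(lo)=4, len(hi)=3, max(lo)=18)
Step 8: insert 44 -> lo=[10, 12, 13, 18] hi=[20, 22, 23, 44] -> (len(lo)=4, len(hi)=4, max(lo)=18)

Answer: (1,0,18) (1,1,10) (2,1,13) (2,2,13) (3,2,18) (3,3,13) (4,3,18) (4,4,18)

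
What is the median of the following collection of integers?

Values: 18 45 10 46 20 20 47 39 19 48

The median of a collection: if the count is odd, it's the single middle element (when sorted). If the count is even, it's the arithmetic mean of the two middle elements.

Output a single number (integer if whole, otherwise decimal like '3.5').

Step 1: insert 18 -> lo=[18] (size 1, max 18) hi=[] (size 0) -> median=18
Step 2: insert 45 -> lo=[18] (size 1, max 18) hi=[45] (size 1, min 45) -> median=31.5
Step 3: insert 10 -> lo=[10, 18] (size 2, max 18) hi=[45] (size 1, min 45) -> median=18
Step 4: insert 46 -> lo=[10, 18] (size 2, max 18) hi=[45, 46] (size 2, min 45) -> median=31.5
Step 5: insert 20 -> lo=[10, 18, 20] (size 3, max 20) hi=[45, 46] (size 2, min 45) -> median=20
Step 6: insert 20 -> lo=[10, 18, 20] (size 3, max 20) hi=[20, 45, 46] (size 3, min 20) -> median=20
Step 7: insert 47 -> lo=[10, 18, 20, 20] (size 4, max 20) hi=[45, 46, 47] (size 3, min 45) -> median=20
Step 8: insert 39 -> lo=[10, 18, 20, 20] (size 4, max 20) hi=[39, 45, 46, 47] (size 4, min 39) -> median=29.5
Step 9: insert 19 -> lo=[10, 18, 19, 20, 20] (size 5, max 20) hi=[39, 45, 46, 47] (size 4, min 39) -> median=20
Step 10: insert 48 -> lo=[10, 18, 19, 20, 20] (size 5, max 20) hi=[39, 45, 46, 47, 48] (size 5, min 39) -> median=29.5

Answer: 29.5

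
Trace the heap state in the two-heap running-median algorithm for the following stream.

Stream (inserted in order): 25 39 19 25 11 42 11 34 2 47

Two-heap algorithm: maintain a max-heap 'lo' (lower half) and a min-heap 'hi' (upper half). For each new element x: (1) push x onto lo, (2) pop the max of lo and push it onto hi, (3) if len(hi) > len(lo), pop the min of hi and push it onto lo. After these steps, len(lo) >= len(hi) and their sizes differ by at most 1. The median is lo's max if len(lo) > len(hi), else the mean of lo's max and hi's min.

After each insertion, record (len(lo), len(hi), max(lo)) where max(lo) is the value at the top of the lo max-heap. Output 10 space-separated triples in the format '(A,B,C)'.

Step 1: insert 25 -> lo=[25] hi=[] -> (len(lo)=1, len(hi)=0, max(lo)=25)
Step 2: insert 39 -> lo=[25] hi=[39] -> (len(lo)=1, len(hi)=1, max(lo)=25)
Step 3: insert 19 -> lo=[19, 25] hi=[39] -> (len(lo)=2, len(hi)=1, max(lo)=25)
Step 4: insert 25 -> lo=[19, 25] hi=[25, 39] -> (len(lo)=2, len(hi)=2, max(lo)=25)
Step 5: insert 11 -> lo=[11, 19, 25] hi=[25, 39] -> (len(lo)=3, len(hi)=2, max(lo)=25)
Step 6: insert 42 -> lo=[11, 19, 25] hi=[25, 39, 42] -> (len(lo)=3, len(hi)=3, max(lo)=25)
Step 7: insert 11 -> lo=[11, 11, 19, 25] hi=[25, 39, 42] -> (len(lo)=4, len(hi)=3, max(lo)=25)
Step 8: insert 34 -> lo=[11, 11, 19, 25] hi=[25, 34, 39, 42] -> (len(lo)=4, len(hi)=4, max(lo)=25)
Step 9: insert 2 -> lo=[2, 11, 11, 19, 25] hi=[25, 34, 39, 42] -> (len(lo)=5, len(hi)=4, max(lo)=25)
Step 10: insert 47 -> lo=[2, 11, 11, 19, 25] hi=[25, 34, 39, 42, 47] -> (len(lo)=5, len(hi)=5, max(lo)=25)

Answer: (1,0,25) (1,1,25) (2,1,25) (2,2,25) (3,2,25) (3,3,25) (4,3,25) (4,4,25) (5,4,25) (5,5,25)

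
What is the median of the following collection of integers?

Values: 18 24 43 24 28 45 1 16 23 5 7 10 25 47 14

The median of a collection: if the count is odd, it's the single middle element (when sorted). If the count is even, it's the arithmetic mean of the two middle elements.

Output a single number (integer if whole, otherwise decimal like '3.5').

Answer: 23

Derivation:
Step 1: insert 18 -> lo=[18] (size 1, max 18) hi=[] (size 0) -> median=18
Step 2: insert 24 -> lo=[18] (size 1, max 18) hi=[24] (size 1, min 24) -> median=21
Step 3: insert 43 -> lo=[18, 24] (size 2, max 24) hi=[43] (size 1, min 43) -> median=24
Step 4: insert 24 -> lo=[18, 24] (size 2, max 24) hi=[24, 43] (size 2, min 24) -> median=24
Step 5: insert 28 -> lo=[18, 24, 24] (size 3, max 24) hi=[28, 43] (size 2, min 28) -> median=24
Step 6: insert 45 -> lo=[18, 24, 24] (size 3, max 24) hi=[28, 43, 45] (size 3, min 28) -> median=26
Step 7: insert 1 -> lo=[1, 18, 24, 24] (size 4, max 24) hi=[28, 43, 45] (size 3, min 28) -> median=24
Step 8: insert 16 -> lo=[1, 16, 18, 24] (size 4, max 24) hi=[24, 28, 43, 45] (size 4, min 24) -> median=24
Step 9: insert 23 -> lo=[1, 16, 18, 23, 24] (size 5, max 24) hi=[24, 28, 43, 45] (size 4, min 24) -> median=24
Step 10: insert 5 -> lo=[1, 5, 16, 18, 23] (size 5, max 23) hi=[24, 24, 28, 43, 45] (size 5, min 24) -> median=23.5
Step 11: insert 7 -> lo=[1, 5, 7, 16, 18, 23] (size 6, max 23) hi=[24, 24, 28, 43, 45] (size 5, min 24) -> median=23
Step 12: insert 10 -> lo=[1, 5, 7, 10, 16, 18] (size 6, max 18) hi=[23, 24, 24, 28, 43, 45] (size 6, min 23) -> median=20.5
Step 13: insert 25 -> lo=[1, 5, 7, 10, 16, 18, 23] (size 7, max 23) hi=[24, 24, 25, 28, 43, 45] (size 6, min 24) -> median=23
Step 14: insert 47 -> lo=[1, 5, 7, 10, 16, 18, 23] (size 7, max 23) hi=[24, 24, 25, 28, 43, 45, 47] (size 7, min 24) -> median=23.5
Step 15: insert 14 -> lo=[1, 5, 7, 10, 14, 16, 18, 23] (size 8, max 23) hi=[24, 24, 25, 28, 43, 45, 47] (size 7, min 24) -> median=23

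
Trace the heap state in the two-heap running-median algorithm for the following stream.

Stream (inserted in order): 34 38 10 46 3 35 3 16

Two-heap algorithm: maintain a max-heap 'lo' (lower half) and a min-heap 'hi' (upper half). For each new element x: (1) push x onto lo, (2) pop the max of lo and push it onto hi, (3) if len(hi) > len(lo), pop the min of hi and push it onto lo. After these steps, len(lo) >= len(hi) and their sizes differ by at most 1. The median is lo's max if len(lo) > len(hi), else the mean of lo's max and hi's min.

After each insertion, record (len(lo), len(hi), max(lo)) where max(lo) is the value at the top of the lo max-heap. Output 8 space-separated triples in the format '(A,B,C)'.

Step 1: insert 34 -> lo=[34] hi=[] -> (len(lo)=1, len(hi)=0, max(lo)=34)
Step 2: insert 38 -> lo=[34] hi=[38] -> (len(lo)=1, len(hi)=1, max(lo)=34)
Step 3: insert 10 -> lo=[10, 34] hi=[38] -> (len(lo)=2, len(hi)=1, max(lo)=34)
Step 4: insert 46 -> lo=[10, 34] hi=[38, 46] -> (len(lo)=2, len(hi)=2, max(lo)=34)
Step 5: insert 3 -> lo=[3, 10, 34] hi=[38, 46] -> (len(lo)=3, len(hi)=2, max(lo)=34)
Step 6: insert 35 -> lo=[3, 10, 34] hi=[35, 38, 46] -> (len(lo)=3, len(hi)=3, max(lo)=34)
Step 7: insert 3 -> lo=[3, 3, 10, 34] hi=[35, 38, 46] -> (len(lo)=4, len(hi)=3, max(lo)=34)
Step 8: insert 16 -> lo=[3, 3, 10, 16] hi=[34, 35, 38, 46] -> (len(lo)=4, len(hi)=4, max(lo)=16)

Answer: (1,0,34) (1,1,34) (2,1,34) (2,2,34) (3,2,34) (3,3,34) (4,3,34) (4,4,16)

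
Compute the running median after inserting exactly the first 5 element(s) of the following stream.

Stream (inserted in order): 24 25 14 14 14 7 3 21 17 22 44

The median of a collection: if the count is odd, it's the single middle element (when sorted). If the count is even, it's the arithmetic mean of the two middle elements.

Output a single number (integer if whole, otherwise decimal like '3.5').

Answer: 14

Derivation:
Step 1: insert 24 -> lo=[24] (size 1, max 24) hi=[] (size 0) -> median=24
Step 2: insert 25 -> lo=[24] (size 1, max 24) hi=[25] (size 1, min 25) -> median=24.5
Step 3: insert 14 -> lo=[14, 24] (size 2, max 24) hi=[25] (size 1, min 25) -> median=24
Step 4: insert 14 -> lo=[14, 14] (size 2, max 14) hi=[24, 25] (size 2, min 24) -> median=19
Step 5: insert 14 -> lo=[14, 14, 14] (size 3, max 14) hi=[24, 25] (size 2, min 24) -> median=14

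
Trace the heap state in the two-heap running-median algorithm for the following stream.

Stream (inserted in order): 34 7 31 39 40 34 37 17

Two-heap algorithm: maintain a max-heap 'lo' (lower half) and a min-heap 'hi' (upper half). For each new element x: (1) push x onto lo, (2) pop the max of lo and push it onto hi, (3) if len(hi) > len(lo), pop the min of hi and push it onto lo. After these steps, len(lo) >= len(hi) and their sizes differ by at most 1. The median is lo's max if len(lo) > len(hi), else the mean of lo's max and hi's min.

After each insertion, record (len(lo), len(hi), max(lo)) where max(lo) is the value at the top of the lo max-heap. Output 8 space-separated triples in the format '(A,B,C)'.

Answer: (1,0,34) (1,1,7) (2,1,31) (2,2,31) (3,2,34) (3,3,34) (4,3,34) (4,4,34)

Derivation:
Step 1: insert 34 -> lo=[34] hi=[] -> (len(lo)=1, len(hi)=0, max(lo)=34)
Step 2: insert 7 -> lo=[7] hi=[34] -> (len(lo)=1, len(hi)=1, max(lo)=7)
Step 3: insert 31 -> lo=[7, 31] hi=[34] -> (len(lo)=2, len(hi)=1, max(lo)=31)
Step 4: insert 39 -> lo=[7, 31] hi=[34, 39] -> (len(lo)=2, len(hi)=2, max(lo)=31)
Step 5: insert 40 -> lo=[7, 31, 34] hi=[39, 40] -> (len(lo)=3, len(hi)=2, max(lo)=34)
Step 6: insert 34 -> lo=[7, 31, 34] hi=[34, 39, 40] -> (len(lo)=3, len(hi)=3, max(lo)=34)
Step 7: insert 37 -> lo=[7, 31, 34, 34] hi=[37, 39, 40] -> (len(lo)=4, len(hi)=3, max(lo)=34)
Step 8: insert 17 -> lo=[7, 17, 31, 34] hi=[34, 37, 39, 40] -> (len(lo)=4, len(hi)=4, max(lo)=34)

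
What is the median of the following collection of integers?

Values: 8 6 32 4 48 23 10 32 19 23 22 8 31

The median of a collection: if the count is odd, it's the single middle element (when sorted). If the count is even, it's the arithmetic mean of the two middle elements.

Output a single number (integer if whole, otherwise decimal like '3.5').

Step 1: insert 8 -> lo=[8] (size 1, max 8) hi=[] (size 0) -> median=8
Step 2: insert 6 -> lo=[6] (size 1, max 6) hi=[8] (size 1, min 8) -> median=7
Step 3: insert 32 -> lo=[6, 8] (size 2, max 8) hi=[32] (size 1, min 32) -> median=8
Step 4: insert 4 -> lo=[4, 6] (size 2, max 6) hi=[8, 32] (size 2, min 8) -> median=7
Step 5: insert 48 -> lo=[4, 6, 8] (size 3, max 8) hi=[32, 48] (size 2, min 32) -> median=8
Step 6: insert 23 -> lo=[4, 6, 8] (size 3, max 8) hi=[23, 32, 48] (size 3, min 23) -> median=15.5
Step 7: insert 10 -> lo=[4, 6, 8, 10] (size 4, max 10) hi=[23, 32, 48] (size 3, min 23) -> median=10
Step 8: insert 32 -> lo=[4, 6, 8, 10] (size 4, max 10) hi=[23, 32, 32, 48] (size 4, min 23) -> median=16.5
Step 9: insert 19 -> lo=[4, 6, 8, 10, 19] (size 5, max 19) hi=[23, 32, 32, 48] (size 4, min 23) -> median=19
Step 10: insert 23 -> lo=[4, 6, 8, 10, 19] (size 5, max 19) hi=[23, 23, 32, 32, 48] (size 5, min 23) -> median=21
Step 11: insert 22 -> lo=[4, 6, 8, 10, 19, 22] (size 6, max 22) hi=[23, 23, 32, 32, 48] (size 5, min 23) -> median=22
Step 12: insert 8 -> lo=[4, 6, 8, 8, 10, 19] (size 6, max 19) hi=[22, 23, 23, 32, 32, 48] (size 6, min 22) -> median=20.5
Step 13: insert 31 -> lo=[4, 6, 8, 8, 10, 19, 22] (size 7, max 22) hi=[23, 23, 31, 32, 32, 48] (size 6, min 23) -> median=22

Answer: 22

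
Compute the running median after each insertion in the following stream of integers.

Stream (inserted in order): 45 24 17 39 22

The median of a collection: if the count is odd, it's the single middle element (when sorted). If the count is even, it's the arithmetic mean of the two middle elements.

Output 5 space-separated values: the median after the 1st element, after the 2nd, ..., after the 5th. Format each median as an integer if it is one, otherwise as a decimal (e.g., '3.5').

Answer: 45 34.5 24 31.5 24

Derivation:
Step 1: insert 45 -> lo=[45] (size 1, max 45) hi=[] (size 0) -> median=45
Step 2: insert 24 -> lo=[24] (size 1, max 24) hi=[45] (size 1, min 45) -> median=34.5
Step 3: insert 17 -> lo=[17, 24] (size 2, max 24) hi=[45] (size 1, min 45) -> median=24
Step 4: insert 39 -> lo=[17, 24] (size 2, max 24) hi=[39, 45] (size 2, min 39) -> median=31.5
Step 5: insert 22 -> lo=[17, 22, 24] (size 3, max 24) hi=[39, 45] (size 2, min 39) -> median=24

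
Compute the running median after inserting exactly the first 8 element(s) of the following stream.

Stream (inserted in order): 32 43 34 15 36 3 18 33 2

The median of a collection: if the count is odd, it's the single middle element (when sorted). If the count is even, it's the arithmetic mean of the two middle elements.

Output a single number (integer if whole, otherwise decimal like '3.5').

Answer: 32.5

Derivation:
Step 1: insert 32 -> lo=[32] (size 1, max 32) hi=[] (size 0) -> median=32
Step 2: insert 43 -> lo=[32] (size 1, max 32) hi=[43] (size 1, min 43) -> median=37.5
Step 3: insert 34 -> lo=[32, 34] (size 2, max 34) hi=[43] (size 1, min 43) -> median=34
Step 4: insert 15 -> lo=[15, 32] (size 2, max 32) hi=[34, 43] (size 2, min 34) -> median=33
Step 5: insert 36 -> lo=[15, 32, 34] (size 3, max 34) hi=[36, 43] (size 2, min 36) -> median=34
Step 6: insert 3 -> lo=[3, 15, 32] (size 3, max 32) hi=[34, 36, 43] (size 3, min 34) -> median=33
Step 7: insert 18 -> lo=[3, 15, 18, 32] (size 4, max 32) hi=[34, 36, 43] (size 3, min 34) -> median=32
Step 8: insert 33 -> lo=[3, 15, 18, 32] (size 4, max 32) hi=[33, 34, 36, 43] (size 4, min 33) -> median=32.5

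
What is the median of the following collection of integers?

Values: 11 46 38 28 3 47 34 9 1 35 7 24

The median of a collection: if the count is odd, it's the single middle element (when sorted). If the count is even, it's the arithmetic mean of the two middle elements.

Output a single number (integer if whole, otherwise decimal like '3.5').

Step 1: insert 11 -> lo=[11] (size 1, max 11) hi=[] (size 0) -> median=11
Step 2: insert 46 -> lo=[11] (size 1, max 11) hi=[46] (size 1, min 46) -> median=28.5
Step 3: insert 38 -> lo=[11, 38] (size 2, max 38) hi=[46] (size 1, min 46) -> median=38
Step 4: insert 28 -> lo=[11, 28] (size 2, max 28) hi=[38, 46] (size 2, min 38) -> median=33
Step 5: insert 3 -> lo=[3, 11, 28] (size 3, max 28) hi=[38, 46] (size 2, min 38) -> median=28
Step 6: insert 47 -> lo=[3, 11, 28] (size 3, max 28) hi=[38, 46, 47] (size 3, min 38) -> median=33
Step 7: insert 34 -> lo=[3, 11, 28, 34] (size 4, max 34) hi=[38, 46, 47] (size 3, min 38) -> median=34
Step 8: insert 9 -> lo=[3, 9, 11, 28] (size 4, max 28) hi=[34, 38, 46, 47] (size 4, min 34) -> median=31
Step 9: insert 1 -> lo=[1, 3, 9, 11, 28] (size 5, max 28) hi=[34, 38, 46, 47] (size 4, min 34) -> median=28
Step 10: insert 35 -> lo=[1, 3, 9, 11, 28] (size 5, max 28) hi=[34, 35, 38, 46, 47] (size 5, min 34) -> median=31
Step 11: insert 7 -> lo=[1, 3, 7, 9, 11, 28] (size 6, max 28) hi=[34, 35, 38, 46, 47] (size 5, min 34) -> median=28
Step 12: insert 24 -> lo=[1, 3, 7, 9, 11, 24] (size 6, max 24) hi=[28, 34, 35, 38, 46, 47] (size 6, min 28) -> median=26

Answer: 26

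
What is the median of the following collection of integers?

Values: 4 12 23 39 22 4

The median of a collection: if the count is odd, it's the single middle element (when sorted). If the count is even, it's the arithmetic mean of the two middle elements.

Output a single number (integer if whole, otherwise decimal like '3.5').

Answer: 17

Derivation:
Step 1: insert 4 -> lo=[4] (size 1, max 4) hi=[] (size 0) -> median=4
Step 2: insert 12 -> lo=[4] (size 1, max 4) hi=[12] (size 1, min 12) -> median=8
Step 3: insert 23 -> lo=[4, 12] (size 2, max 12) hi=[23] (size 1, min 23) -> median=12
Step 4: insert 39 -> lo=[4, 12] (size 2, max 12) hi=[23, 39] (size 2, min 23) -> median=17.5
Step 5: insert 22 -> lo=[4, 12, 22] (size 3, max 22) hi=[23, 39] (size 2, min 23) -> median=22
Step 6: insert 4 -> lo=[4, 4, 12] (size 3, max 12) hi=[22, 23, 39] (size 3, min 22) -> median=17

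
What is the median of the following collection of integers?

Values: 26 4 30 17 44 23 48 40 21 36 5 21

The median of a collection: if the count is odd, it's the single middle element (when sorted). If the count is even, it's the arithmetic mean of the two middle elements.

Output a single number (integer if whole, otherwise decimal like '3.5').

Answer: 24.5

Derivation:
Step 1: insert 26 -> lo=[26] (size 1, max 26) hi=[] (size 0) -> median=26
Step 2: insert 4 -> lo=[4] (size 1, max 4) hi=[26] (size 1, min 26) -> median=15
Step 3: insert 30 -> lo=[4, 26] (size 2, max 26) hi=[30] (size 1, min 30) -> median=26
Step 4: insert 17 -> lo=[4, 17] (size 2, max 17) hi=[26, 30] (size 2, min 26) -> median=21.5
Step 5: insert 44 -> lo=[4, 17, 26] (size 3, max 26) hi=[30, 44] (size 2, min 30) -> median=26
Step 6: insert 23 -> lo=[4, 17, 23] (size 3, max 23) hi=[26, 30, 44] (size 3, min 26) -> median=24.5
Step 7: insert 48 -> lo=[4, 17, 23, 26] (size 4, max 26) hi=[30, 44, 48] (size 3, min 30) -> median=26
Step 8: insert 40 -> lo=[4, 17, 23, 26] (size 4, max 26) hi=[30, 40, 44, 48] (size 4, min 30) -> median=28
Step 9: insert 21 -> lo=[4, 17, 21, 23, 26] (size 5, max 26) hi=[30, 40, 44, 48] (size 4, min 30) -> median=26
Step 10: insert 36 -> lo=[4, 17, 21, 23, 26] (size 5, max 26) hi=[30, 36, 40, 44, 48] (size 5, min 30) -> median=28
Step 11: insert 5 -> lo=[4, 5, 17, 21, 23, 26] (size 6, max 26) hi=[30, 36, 40, 44, 48] (size 5, min 30) -> median=26
Step 12: insert 21 -> lo=[4, 5, 17, 21, 21, 23] (size 6, max 23) hi=[26, 30, 36, 40, 44, 48] (size 6, min 26) -> median=24.5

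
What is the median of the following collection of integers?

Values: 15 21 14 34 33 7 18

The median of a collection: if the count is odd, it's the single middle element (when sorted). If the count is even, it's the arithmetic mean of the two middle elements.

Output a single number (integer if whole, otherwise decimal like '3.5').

Step 1: insert 15 -> lo=[15] (size 1, max 15) hi=[] (size 0) -> median=15
Step 2: insert 21 -> lo=[15] (size 1, max 15) hi=[21] (size 1, min 21) -> median=18
Step 3: insert 14 -> lo=[14, 15] (size 2, max 15) hi=[21] (size 1, min 21) -> median=15
Step 4: insert 34 -> lo=[14, 15] (size 2, max 15) hi=[21, 34] (size 2, min 21) -> median=18
Step 5: insert 33 -> lo=[14, 15, 21] (size 3, max 21) hi=[33, 34] (size 2, min 33) -> median=21
Step 6: insert 7 -> lo=[7, 14, 15] (size 3, max 15) hi=[21, 33, 34] (size 3, min 21) -> median=18
Step 7: insert 18 -> lo=[7, 14, 15, 18] (size 4, max 18) hi=[21, 33, 34] (size 3, min 21) -> median=18

Answer: 18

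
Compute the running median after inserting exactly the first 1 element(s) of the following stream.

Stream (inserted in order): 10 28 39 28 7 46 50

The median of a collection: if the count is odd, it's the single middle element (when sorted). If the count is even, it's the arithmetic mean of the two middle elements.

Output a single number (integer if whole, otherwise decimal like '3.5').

Answer: 10

Derivation:
Step 1: insert 10 -> lo=[10] (size 1, max 10) hi=[] (size 0) -> median=10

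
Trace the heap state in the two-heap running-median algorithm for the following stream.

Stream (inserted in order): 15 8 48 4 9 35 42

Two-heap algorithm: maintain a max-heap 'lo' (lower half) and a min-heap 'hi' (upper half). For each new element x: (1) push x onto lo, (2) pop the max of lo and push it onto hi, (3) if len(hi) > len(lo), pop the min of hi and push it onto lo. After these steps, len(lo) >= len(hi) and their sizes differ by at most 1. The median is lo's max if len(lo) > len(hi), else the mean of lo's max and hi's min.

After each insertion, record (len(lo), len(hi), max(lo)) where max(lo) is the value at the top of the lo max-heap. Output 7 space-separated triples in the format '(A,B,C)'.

Answer: (1,0,15) (1,1,8) (2,1,15) (2,2,8) (3,2,9) (3,3,9) (4,3,15)

Derivation:
Step 1: insert 15 -> lo=[15] hi=[] -> (len(lo)=1, len(hi)=0, max(lo)=15)
Step 2: insert 8 -> lo=[8] hi=[15] -> (len(lo)=1, len(hi)=1, max(lo)=8)
Step 3: insert 48 -> lo=[8, 15] hi=[48] -> (len(lo)=2, len(hi)=1, max(lo)=15)
Step 4: insert 4 -> lo=[4, 8] hi=[15, 48] -> (len(lo)=2, len(hi)=2, max(lo)=8)
Step 5: insert 9 -> lo=[4, 8, 9] hi=[15, 48] -> (len(lo)=3, len(hi)=2, max(lo)=9)
Step 6: insert 35 -> lo=[4, 8, 9] hi=[15, 35, 48] -> (len(lo)=3, len(hi)=3, max(lo)=9)
Step 7: insert 42 -> lo=[4, 8, 9, 15] hi=[35, 42, 48] -> (len(lo)=4, len(hi)=3, max(lo)=15)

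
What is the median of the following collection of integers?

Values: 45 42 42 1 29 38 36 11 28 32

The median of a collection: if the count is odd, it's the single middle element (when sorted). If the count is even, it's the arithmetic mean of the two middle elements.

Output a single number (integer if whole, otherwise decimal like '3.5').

Answer: 34

Derivation:
Step 1: insert 45 -> lo=[45] (size 1, max 45) hi=[] (size 0) -> median=45
Step 2: insert 42 -> lo=[42] (size 1, max 42) hi=[45] (size 1, min 45) -> median=43.5
Step 3: insert 42 -> lo=[42, 42] (size 2, max 42) hi=[45] (size 1, min 45) -> median=42
Step 4: insert 1 -> lo=[1, 42] (size 2, max 42) hi=[42, 45] (size 2, min 42) -> median=42
Step 5: insert 29 -> lo=[1, 29, 42] (size 3, max 42) hi=[42, 45] (size 2, min 42) -> median=42
Step 6: insert 38 -> lo=[1, 29, 38] (size 3, max 38) hi=[42, 42, 45] (size 3, min 42) -> median=40
Step 7: insert 36 -> lo=[1, 29, 36, 38] (size 4, max 38) hi=[42, 42, 45] (size 3, min 42) -> median=38
Step 8: insert 11 -> lo=[1, 11, 29, 36] (size 4, max 36) hi=[38, 42, 42, 45] (size 4, min 38) -> median=37
Step 9: insert 28 -> lo=[1, 11, 28, 29, 36] (size 5, max 36) hi=[38, 42, 42, 45] (size 4, min 38) -> median=36
Step 10: insert 32 -> lo=[1, 11, 28, 29, 32] (size 5, max 32) hi=[36, 38, 42, 42, 45] (size 5, min 36) -> median=34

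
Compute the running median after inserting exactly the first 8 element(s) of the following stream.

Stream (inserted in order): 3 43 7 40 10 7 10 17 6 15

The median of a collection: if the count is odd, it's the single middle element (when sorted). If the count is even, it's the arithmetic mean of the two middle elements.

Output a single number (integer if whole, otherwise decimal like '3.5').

Answer: 10

Derivation:
Step 1: insert 3 -> lo=[3] (size 1, max 3) hi=[] (size 0) -> median=3
Step 2: insert 43 -> lo=[3] (size 1, max 3) hi=[43] (size 1, min 43) -> median=23
Step 3: insert 7 -> lo=[3, 7] (size 2, max 7) hi=[43] (size 1, min 43) -> median=7
Step 4: insert 40 -> lo=[3, 7] (size 2, max 7) hi=[40, 43] (size 2, min 40) -> median=23.5
Step 5: insert 10 -> lo=[3, 7, 10] (size 3, max 10) hi=[40, 43] (size 2, min 40) -> median=10
Step 6: insert 7 -> lo=[3, 7, 7] (size 3, max 7) hi=[10, 40, 43] (size 3, min 10) -> median=8.5
Step 7: insert 10 -> lo=[3, 7, 7, 10] (size 4, max 10) hi=[10, 40, 43] (size 3, min 10) -> median=10
Step 8: insert 17 -> lo=[3, 7, 7, 10] (size 4, max 10) hi=[10, 17, 40, 43] (size 4, min 10) -> median=10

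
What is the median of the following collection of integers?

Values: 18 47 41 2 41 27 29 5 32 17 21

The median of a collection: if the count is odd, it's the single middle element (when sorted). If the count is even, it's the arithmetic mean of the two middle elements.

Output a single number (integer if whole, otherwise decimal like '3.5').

Answer: 27

Derivation:
Step 1: insert 18 -> lo=[18] (size 1, max 18) hi=[] (size 0) -> median=18
Step 2: insert 47 -> lo=[18] (size 1, max 18) hi=[47] (size 1, min 47) -> median=32.5
Step 3: insert 41 -> lo=[18, 41] (size 2, max 41) hi=[47] (size 1, min 47) -> median=41
Step 4: insert 2 -> lo=[2, 18] (size 2, max 18) hi=[41, 47] (size 2, min 41) -> median=29.5
Step 5: insert 41 -> lo=[2, 18, 41] (size 3, max 41) hi=[41, 47] (size 2, min 41) -> median=41
Step 6: insert 27 -> lo=[2, 18, 27] (size 3, max 27) hi=[41, 41, 47] (size 3, min 41) -> median=34
Step 7: insert 29 -> lo=[2, 18, 27, 29] (size 4, max 29) hi=[41, 41, 47] (size 3, min 41) -> median=29
Step 8: insert 5 -> lo=[2, 5, 18, 27] (size 4, max 27) hi=[29, 41, 41, 47] (size 4, min 29) -> median=28
Step 9: insert 32 -> lo=[2, 5, 18, 27, 29] (size 5, max 29) hi=[32, 41, 41, 47] (size 4, min 32) -> median=29
Step 10: insert 17 -> lo=[2, 5, 17, 18, 27] (size 5, max 27) hi=[29, 32, 41, 41, 47] (size 5, min 29) -> median=28
Step 11: insert 21 -> lo=[2, 5, 17, 18, 21, 27] (size 6, max 27) hi=[29, 32, 41, 41, 47] (size 5, min 29) -> median=27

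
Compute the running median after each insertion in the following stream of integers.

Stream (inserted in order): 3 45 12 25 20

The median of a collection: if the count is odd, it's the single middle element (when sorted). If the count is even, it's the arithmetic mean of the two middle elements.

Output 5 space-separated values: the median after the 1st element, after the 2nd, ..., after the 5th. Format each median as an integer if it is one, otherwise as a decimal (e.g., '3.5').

Step 1: insert 3 -> lo=[3] (size 1, max 3) hi=[] (size 0) -> median=3
Step 2: insert 45 -> lo=[3] (size 1, max 3) hi=[45] (size 1, min 45) -> median=24
Step 3: insert 12 -> lo=[3, 12] (size 2, max 12) hi=[45] (size 1, min 45) -> median=12
Step 4: insert 25 -> lo=[3, 12] (size 2, max 12) hi=[25, 45] (size 2, min 25) -> median=18.5
Step 5: insert 20 -> lo=[3, 12, 20] (size 3, max 20) hi=[25, 45] (size 2, min 25) -> median=20

Answer: 3 24 12 18.5 20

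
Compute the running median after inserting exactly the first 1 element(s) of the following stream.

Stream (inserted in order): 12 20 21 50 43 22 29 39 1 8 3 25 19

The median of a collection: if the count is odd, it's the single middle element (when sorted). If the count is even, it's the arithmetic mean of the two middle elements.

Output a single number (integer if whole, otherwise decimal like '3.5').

Answer: 12

Derivation:
Step 1: insert 12 -> lo=[12] (size 1, max 12) hi=[] (size 0) -> median=12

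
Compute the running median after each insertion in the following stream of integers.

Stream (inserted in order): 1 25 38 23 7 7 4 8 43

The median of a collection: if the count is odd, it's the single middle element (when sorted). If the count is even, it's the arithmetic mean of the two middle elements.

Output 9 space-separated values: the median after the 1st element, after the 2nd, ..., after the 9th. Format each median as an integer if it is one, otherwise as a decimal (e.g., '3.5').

Step 1: insert 1 -> lo=[1] (size 1, max 1) hi=[] (size 0) -> median=1
Step 2: insert 25 -> lo=[1] (size 1, max 1) hi=[25] (size 1, min 25) -> median=13
Step 3: insert 38 -> lo=[1, 25] (size 2, max 25) hi=[38] (size 1, min 38) -> median=25
Step 4: insert 23 -> lo=[1, 23] (size 2, max 23) hi=[25, 38] (size 2, min 25) -> median=24
Step 5: insert 7 -> lo=[1, 7, 23] (size 3, max 23) hi=[25, 38] (size 2, min 25) -> median=23
Step 6: insert 7 -> lo=[1, 7, 7] (size 3, max 7) hi=[23, 25, 38] (size 3, min 23) -> median=15
Step 7: insert 4 -> lo=[1, 4, 7, 7] (size 4, max 7) hi=[23, 25, 38] (size 3, min 23) -> median=7
Step 8: insert 8 -> lo=[1, 4, 7, 7] (size 4, max 7) hi=[8, 23, 25, 38] (size 4, min 8) -> median=7.5
Step 9: insert 43 -> lo=[1, 4, 7, 7, 8] (size 5, max 8) hi=[23, 25, 38, 43] (size 4, min 23) -> median=8

Answer: 1 13 25 24 23 15 7 7.5 8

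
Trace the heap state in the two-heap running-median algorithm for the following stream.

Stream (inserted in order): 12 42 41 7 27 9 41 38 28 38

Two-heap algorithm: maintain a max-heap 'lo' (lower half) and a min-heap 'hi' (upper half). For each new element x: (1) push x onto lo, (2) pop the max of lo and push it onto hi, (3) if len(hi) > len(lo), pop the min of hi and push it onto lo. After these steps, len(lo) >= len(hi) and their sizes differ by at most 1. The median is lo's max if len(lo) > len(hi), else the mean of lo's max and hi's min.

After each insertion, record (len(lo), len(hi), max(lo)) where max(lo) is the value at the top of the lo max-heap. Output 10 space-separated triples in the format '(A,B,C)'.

Step 1: insert 12 -> lo=[12] hi=[] -> (len(lo)=1, len(hi)=0, max(lo)=12)
Step 2: insert 42 -> lo=[12] hi=[42] -> (len(lo)=1, len(hi)=1, max(lo)=12)
Step 3: insert 41 -> lo=[12, 41] hi=[42] -> (len(lo)=2, len(hi)=1, max(lo)=41)
Step 4: insert 7 -> lo=[7, 12] hi=[41, 42] -> (len(lo)=2, len(hi)=2, max(lo)=12)
Step 5: insert 27 -> lo=[7, 12, 27] hi=[41, 42] -> (len(lo)=3, len(hi)=2, max(lo)=27)
Step 6: insert 9 -> lo=[7, 9, 12] hi=[27, 41, 42] -> (len(lo)=3, len(hi)=3, max(lo)=12)
Step 7: insert 41 -> lo=[7, 9, 12, 27] hi=[41, 41, 42] -> (len(lo)=4, len(hi)=3, max(lo)=27)
Step 8: insert 38 -> lo=[7, 9, 12, 27] hi=[38, 41, 41, 42] -> (len(lo)=4, len(hi)=4, max(lo)=27)
Step 9: insert 28 -> lo=[7, 9, 12, 27, 28] hi=[38, 41, 41, 42] -> (len(lo)=5, len(hi)=4, max(lo)=28)
Step 10: insert 38 -> lo=[7, 9, 12, 27, 28] hi=[38, 38, 41, 41, 42] -> (len(lo)=5, len(hi)=5, max(lo)=28)

Answer: (1,0,12) (1,1,12) (2,1,41) (2,2,12) (3,2,27) (3,3,12) (4,3,27) (4,4,27) (5,4,28) (5,5,28)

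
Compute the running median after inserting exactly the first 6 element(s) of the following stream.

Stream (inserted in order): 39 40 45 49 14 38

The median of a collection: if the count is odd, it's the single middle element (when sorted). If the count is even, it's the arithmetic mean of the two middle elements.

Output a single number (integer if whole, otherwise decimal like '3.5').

Answer: 39.5

Derivation:
Step 1: insert 39 -> lo=[39] (size 1, max 39) hi=[] (size 0) -> median=39
Step 2: insert 40 -> lo=[39] (size 1, max 39) hi=[40] (size 1, min 40) -> median=39.5
Step 3: insert 45 -> lo=[39, 40] (size 2, max 40) hi=[45] (size 1, min 45) -> median=40
Step 4: insert 49 -> lo=[39, 40] (size 2, max 40) hi=[45, 49] (size 2, min 45) -> median=42.5
Step 5: insert 14 -> lo=[14, 39, 40] (size 3, max 40) hi=[45, 49] (size 2, min 45) -> median=40
Step 6: insert 38 -> lo=[14, 38, 39] (size 3, max 39) hi=[40, 45, 49] (size 3, min 40) -> median=39.5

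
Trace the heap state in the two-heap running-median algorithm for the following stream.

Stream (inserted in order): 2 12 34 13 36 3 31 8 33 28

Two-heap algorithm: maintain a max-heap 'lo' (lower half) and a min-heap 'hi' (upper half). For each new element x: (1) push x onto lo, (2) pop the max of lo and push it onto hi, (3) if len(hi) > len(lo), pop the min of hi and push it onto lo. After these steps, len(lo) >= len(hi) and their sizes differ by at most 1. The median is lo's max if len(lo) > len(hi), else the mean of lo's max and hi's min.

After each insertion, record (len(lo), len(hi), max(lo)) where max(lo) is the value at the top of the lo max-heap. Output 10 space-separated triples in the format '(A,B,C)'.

Step 1: insert 2 -> lo=[2] hi=[] -> (len(lo)=1, len(hi)=0, max(lo)=2)
Step 2: insert 12 -> lo=[2] hi=[12] -> (len(lo)=1, len(hi)=1, max(lo)=2)
Step 3: insert 34 -> lo=[2, 12] hi=[34] -> (len(lo)=2, len(hi)=1, max(lo)=12)
Step 4: insert 13 -> lo=[2, 12] hi=[13, 34] -> (len(lo)=2, len(hi)=2, max(lo)=12)
Step 5: insert 36 -> lo=[2, 12, 13] hi=[34, 36] -> (len(lo)=3, len(hi)=2, max(lo)=13)
Step 6: insert 3 -> lo=[2, 3, 12] hi=[13, 34, 36] -> (len(lo)=3, len(hi)=3, max(lo)=12)
Step 7: insert 31 -> lo=[2, 3, 12, 13] hi=[31, 34, 36] -> (len(lo)=4, len(hi)=3, max(lo)=13)
Step 8: insert 8 -> lo=[2, 3, 8, 12] hi=[13, 31, 34, 36] -> (len(lo)=4, len(hi)=4, max(lo)=12)
Step 9: insert 33 -> lo=[2, 3, 8, 12, 13] hi=[31, 33, 34, 36] -> (len(lo)=5, len(hi)=4, max(lo)=13)
Step 10: insert 28 -> lo=[2, 3, 8, 12, 13] hi=[28, 31, 33, 34, 36] -> (len(lo)=5, len(hi)=5, max(lo)=13)

Answer: (1,0,2) (1,1,2) (2,1,12) (2,2,12) (3,2,13) (3,3,12) (4,3,13) (4,4,12) (5,4,13) (5,5,13)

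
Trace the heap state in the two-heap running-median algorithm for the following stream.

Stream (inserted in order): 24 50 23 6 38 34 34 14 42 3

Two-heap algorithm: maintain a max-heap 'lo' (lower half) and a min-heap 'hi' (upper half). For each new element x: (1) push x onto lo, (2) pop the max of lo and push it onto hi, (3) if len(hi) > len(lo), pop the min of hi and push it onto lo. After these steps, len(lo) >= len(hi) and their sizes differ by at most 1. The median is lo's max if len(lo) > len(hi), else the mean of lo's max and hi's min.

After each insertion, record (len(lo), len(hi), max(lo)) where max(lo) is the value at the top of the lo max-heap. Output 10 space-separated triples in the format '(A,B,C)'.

Answer: (1,0,24) (1,1,24) (2,1,24) (2,2,23) (3,2,24) (3,3,24) (4,3,34) (4,4,24) (5,4,34) (5,5,24)

Derivation:
Step 1: insert 24 -> lo=[24] hi=[] -> (len(lo)=1, len(hi)=0, max(lo)=24)
Step 2: insert 50 -> lo=[24] hi=[50] -> (len(lo)=1, len(hi)=1, max(lo)=24)
Step 3: insert 23 -> lo=[23, 24] hi=[50] -> (len(lo)=2, len(hi)=1, max(lo)=24)
Step 4: insert 6 -> lo=[6, 23] hi=[24, 50] -> (len(lo)=2, len(hi)=2, max(lo)=23)
Step 5: insert 38 -> lo=[6, 23, 24] hi=[38, 50] -> (len(lo)=3, len(hi)=2, max(lo)=24)
Step 6: insert 34 -> lo=[6, 23, 24] hi=[34, 38, 50] -> (len(lo)=3, len(hi)=3, max(lo)=24)
Step 7: insert 34 -> lo=[6, 23, 24, 34] hi=[34, 38, 50] -> (len(lo)=4, len(hi)=3, max(lo)=34)
Step 8: insert 14 -> lo=[6, 14, 23, 24] hi=[34, 34, 38, 50] -> (len(lo)=4, len(hi)=4, max(lo)=24)
Step 9: insert 42 -> lo=[6, 14, 23, 24, 34] hi=[34, 38, 42, 50] -> (len(lo)=5, len(hi)=4, max(lo)=34)
Step 10: insert 3 -> lo=[3, 6, 14, 23, 24] hi=[34, 34, 38, 42, 50] -> (len(lo)=5, len(hi)=5, max(lo)=24)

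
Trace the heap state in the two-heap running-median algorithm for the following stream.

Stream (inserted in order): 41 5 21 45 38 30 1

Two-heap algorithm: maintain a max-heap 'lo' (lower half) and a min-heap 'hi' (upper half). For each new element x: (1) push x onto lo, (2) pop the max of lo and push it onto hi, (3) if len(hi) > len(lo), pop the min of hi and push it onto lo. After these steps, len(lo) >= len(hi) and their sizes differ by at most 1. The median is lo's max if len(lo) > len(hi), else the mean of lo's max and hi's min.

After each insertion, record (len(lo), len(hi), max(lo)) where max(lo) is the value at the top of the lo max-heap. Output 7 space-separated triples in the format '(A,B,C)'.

Answer: (1,0,41) (1,1,5) (2,1,21) (2,2,21) (3,2,38) (3,3,30) (4,3,30)

Derivation:
Step 1: insert 41 -> lo=[41] hi=[] -> (len(lo)=1, len(hi)=0, max(lo)=41)
Step 2: insert 5 -> lo=[5] hi=[41] -> (len(lo)=1, len(hi)=1, max(lo)=5)
Step 3: insert 21 -> lo=[5, 21] hi=[41] -> (len(lo)=2, len(hi)=1, max(lo)=21)
Step 4: insert 45 -> lo=[5, 21] hi=[41, 45] -> (len(lo)=2, len(hi)=2, max(lo)=21)
Step 5: insert 38 -> lo=[5, 21, 38] hi=[41, 45] -> (len(lo)=3, len(hi)=2, max(lo)=38)
Step 6: insert 30 -> lo=[5, 21, 30] hi=[38, 41, 45] -> (len(lo)=3, len(hi)=3, max(lo)=30)
Step 7: insert 1 -> lo=[1, 5, 21, 30] hi=[38, 41, 45] -> (len(lo)=4, len(hi)=3, max(lo)=30)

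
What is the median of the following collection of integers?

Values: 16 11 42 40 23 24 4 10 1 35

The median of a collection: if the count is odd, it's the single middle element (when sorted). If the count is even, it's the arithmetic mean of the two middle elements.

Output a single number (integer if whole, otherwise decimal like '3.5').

Step 1: insert 16 -> lo=[16] (size 1, max 16) hi=[] (size 0) -> median=16
Step 2: insert 11 -> lo=[11] (size 1, max 11) hi=[16] (size 1, min 16) -> median=13.5
Step 3: insert 42 -> lo=[11, 16] (size 2, max 16) hi=[42] (size 1, min 42) -> median=16
Step 4: insert 40 -> lo=[11, 16] (size 2, max 16) hi=[40, 42] (size 2, min 40) -> median=28
Step 5: insert 23 -> lo=[11, 16, 23] (size 3, max 23) hi=[40, 42] (size 2, min 40) -> median=23
Step 6: insert 24 -> lo=[11, 16, 23] (size 3, max 23) hi=[24, 40, 42] (size 3, min 24) -> median=23.5
Step 7: insert 4 -> lo=[4, 11, 16, 23] (size 4, max 23) hi=[24, 40, 42] (size 3, min 24) -> median=23
Step 8: insert 10 -> lo=[4, 10, 11, 16] (size 4, max 16) hi=[23, 24, 40, 42] (size 4, min 23) -> median=19.5
Step 9: insert 1 -> lo=[1, 4, 10, 11, 16] (size 5, max 16) hi=[23, 24, 40, 42] (size 4, min 23) -> median=16
Step 10: insert 35 -> lo=[1, 4, 10, 11, 16] (size 5, max 16) hi=[23, 24, 35, 40, 42] (size 5, min 23) -> median=19.5

Answer: 19.5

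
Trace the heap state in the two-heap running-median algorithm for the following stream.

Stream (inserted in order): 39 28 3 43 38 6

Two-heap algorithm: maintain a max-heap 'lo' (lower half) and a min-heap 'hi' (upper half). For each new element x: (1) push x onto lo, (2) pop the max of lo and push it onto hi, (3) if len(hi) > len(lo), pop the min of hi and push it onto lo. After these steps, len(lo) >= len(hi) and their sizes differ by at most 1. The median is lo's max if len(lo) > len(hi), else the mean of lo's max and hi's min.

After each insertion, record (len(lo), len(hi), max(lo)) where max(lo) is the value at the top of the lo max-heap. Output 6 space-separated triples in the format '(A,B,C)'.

Answer: (1,0,39) (1,1,28) (2,1,28) (2,2,28) (3,2,38) (3,3,28)

Derivation:
Step 1: insert 39 -> lo=[39] hi=[] -> (len(lo)=1, len(hi)=0, max(lo)=39)
Step 2: insert 28 -> lo=[28] hi=[39] -> (len(lo)=1, len(hi)=1, max(lo)=28)
Step 3: insert 3 -> lo=[3, 28] hi=[39] -> (len(lo)=2, len(hi)=1, max(lo)=28)
Step 4: insert 43 -> lo=[3, 28] hi=[39, 43] -> (len(lo)=2, len(hi)=2, max(lo)=28)
Step 5: insert 38 -> lo=[3, 28, 38] hi=[39, 43] -> (len(lo)=3, len(hi)=2, max(lo)=38)
Step 6: insert 6 -> lo=[3, 6, 28] hi=[38, 39, 43] -> (len(lo)=3, len(hi)=3, max(lo)=28)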